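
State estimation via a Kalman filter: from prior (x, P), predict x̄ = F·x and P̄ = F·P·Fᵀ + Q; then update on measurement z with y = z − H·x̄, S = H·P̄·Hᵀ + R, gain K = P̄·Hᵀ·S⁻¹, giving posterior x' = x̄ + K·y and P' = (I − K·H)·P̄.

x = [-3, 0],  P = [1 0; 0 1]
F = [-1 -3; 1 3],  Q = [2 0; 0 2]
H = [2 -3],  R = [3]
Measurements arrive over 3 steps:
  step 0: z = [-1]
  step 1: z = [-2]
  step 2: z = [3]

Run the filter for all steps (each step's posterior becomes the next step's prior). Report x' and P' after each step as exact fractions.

step 0: x̄ = F·x = [3, -3]
step 0: P̄ = F·P·Fᵀ + Q = [12 -10; -10 12]
step 0: y = z − H·x̄ = [-16]
step 0: S = H·P̄·Hᵀ + R = [279]
step 0: K = P̄·Hᵀ·S⁻¹ = [6/31; -56/279]
step 0: x' = x̄ + K·y = [-3/31, 59/279]
step 0: P' = (I − K·H)·P̄ = [48/31 26/31; 26/31 212/279]
step 1: x̄ = F·x = [-50/93, 50/93]
step 1: P̄ = F·P·Fᵀ + Q = [478/31 -416/31; -416/31 478/31]
step 1: y = z − H·x̄ = [64/93]
step 1: S = H·P̄·Hᵀ + R = [11299/31]
step 1: K = P̄·Hᵀ·S⁻¹ = [2204/11299; -2266/11299]
step 1: x' = x̄ + K·y = [-4558/11299, 13546/33897]
step 1: P' = (I − K·H)·P̄ = [17526/11299 9480/11299; 9480/11299 8586/11299]
step 2: x̄ = F·x = [-8988/11299, 8988/11299]
step 2: P̄ = F·P·Fᵀ + Q = [174278/11299 -151680/11299; -151680/11299 174278/11299]
step 2: y = z − H·x̄ = [78837/11299]
step 2: S = H·P̄·Hᵀ + R = [4119671/11299]
step 2: K = P̄·Hᵀ·S⁻¹ = [803596/4119671; -826194/4119671]
step 2: x' = x̄ + K·y = [2329896/4119671, -2487570/4119671]
step 2: P' = (I − K·H)·P̄ = [6390078/4119671 3456456/4119671; 3456456/4119671 3130498/4119671]

step 0: x' = [-3/31, 59/279], P' = [48/31 26/31; 26/31 212/279]
step 1: x' = [-4558/11299, 13546/33897], P' = [17526/11299 9480/11299; 9480/11299 8586/11299]
step 2: x' = [2329896/4119671, -2487570/4119671], P' = [6390078/4119671 3456456/4119671; 3456456/4119671 3130498/4119671]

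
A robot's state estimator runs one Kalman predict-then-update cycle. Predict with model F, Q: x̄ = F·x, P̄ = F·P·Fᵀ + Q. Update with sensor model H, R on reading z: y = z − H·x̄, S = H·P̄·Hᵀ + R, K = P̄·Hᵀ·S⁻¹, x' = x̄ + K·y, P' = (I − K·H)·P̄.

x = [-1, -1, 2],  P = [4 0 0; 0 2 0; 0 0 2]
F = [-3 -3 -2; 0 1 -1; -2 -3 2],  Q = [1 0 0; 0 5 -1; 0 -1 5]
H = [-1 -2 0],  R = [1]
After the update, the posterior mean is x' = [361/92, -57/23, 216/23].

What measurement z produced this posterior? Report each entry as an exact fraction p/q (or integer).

x̄ = F·x = [2, -3, 9]
P̄ = F·P·Fᵀ + Q = [63 -2 34; -2 9 -11; 34 -11 47]
S = H·P̄·Hᵀ + R = [92]
K = P̄·Hᵀ·S⁻¹ = [-59/92; -4/23; -3/23]
x' − x̄ = [177/92, 12/23, 9/23] = K·y
y = (KᵀK)⁻¹·Kᵀ·(x' − x̄) = [-3]
z = y + H·x̄ = [-3] + [4] = [1]

z = [1]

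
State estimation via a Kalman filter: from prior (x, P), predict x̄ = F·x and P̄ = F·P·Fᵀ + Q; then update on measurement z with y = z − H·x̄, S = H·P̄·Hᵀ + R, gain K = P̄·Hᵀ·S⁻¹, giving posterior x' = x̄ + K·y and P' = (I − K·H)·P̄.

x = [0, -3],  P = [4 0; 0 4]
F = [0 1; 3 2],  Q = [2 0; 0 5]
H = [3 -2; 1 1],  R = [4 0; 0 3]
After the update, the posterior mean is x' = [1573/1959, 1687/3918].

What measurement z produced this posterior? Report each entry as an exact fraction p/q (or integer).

x̄ = F·x = [-3, -6]
P̄ = F·P·Fᵀ + Q = [6 8; 8 57]
S = H·P̄·Hᵀ + R = [190 -88; -88 82]
K = P̄·Hᵀ·S⁻¹ = [349/1959 709/1959; -415/1959 2215/3918]
x' − x̄ = [7450/1959, 25195/3918] = K·y
y = (KᵀK)⁻¹·Kᵀ·(x' − x̄) = [-1, 11]
z = y + H·x̄ = [-1, 11] + [3, -9] = [2, 2]

z = [2, 2]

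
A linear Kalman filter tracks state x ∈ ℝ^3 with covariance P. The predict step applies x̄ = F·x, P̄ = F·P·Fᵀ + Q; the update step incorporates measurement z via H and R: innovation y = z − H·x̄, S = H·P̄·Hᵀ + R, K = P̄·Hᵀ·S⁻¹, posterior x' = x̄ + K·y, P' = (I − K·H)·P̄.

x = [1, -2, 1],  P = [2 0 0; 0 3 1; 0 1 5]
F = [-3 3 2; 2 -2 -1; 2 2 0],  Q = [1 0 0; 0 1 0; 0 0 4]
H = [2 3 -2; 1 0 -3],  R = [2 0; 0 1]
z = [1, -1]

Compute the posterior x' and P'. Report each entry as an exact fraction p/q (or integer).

x̄ = F·x = [-7, 5, -2]
P̄ = F·P·Fᵀ + Q = [78 -47 10; -47 30 -6; 10 -6 24]
y = z − H·x̄ = [-4, 0]
S = H·P̄·Hᵀ + R = [108 133; 133 235]
K = P̄·Hᵀ·S⁻¹ = [-7559/7691 5849/7691; 5737/7691 -4196/7691; -2564/7691 -578/7691]
x' = x̄ + K·y = [-23601/7691, 15507/7691, -5126/7691]
P' = (I − K·H)·P̄ = [281351/7691 -131384/7691 91834/7691; -131384/7691 63150/7691 -42396/7691; 91834/7691 -42396/7691 30804/7691]

x' = [-23601/7691, 15507/7691, -5126/7691]
P' = [281351/7691 -131384/7691 91834/7691; -131384/7691 63150/7691 -42396/7691; 91834/7691 -42396/7691 30804/7691]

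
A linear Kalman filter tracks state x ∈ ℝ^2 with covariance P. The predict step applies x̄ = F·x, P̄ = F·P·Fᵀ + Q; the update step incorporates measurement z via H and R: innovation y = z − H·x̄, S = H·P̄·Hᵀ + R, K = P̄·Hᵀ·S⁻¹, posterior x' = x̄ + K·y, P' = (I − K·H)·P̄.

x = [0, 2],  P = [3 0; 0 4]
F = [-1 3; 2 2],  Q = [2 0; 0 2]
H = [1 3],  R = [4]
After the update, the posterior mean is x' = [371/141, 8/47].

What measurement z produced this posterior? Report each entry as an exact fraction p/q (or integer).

x̄ = F·x = [6, 4]
P̄ = F·P·Fᵀ + Q = [41 18; 18 30]
S = H·P̄·Hᵀ + R = [423]
K = P̄·Hᵀ·S⁻¹ = [95/423; 12/47]
x' − x̄ = [-475/141, -180/47] = K·y
y = (KᵀK)⁻¹·Kᵀ·(x' − x̄) = [-15]
z = y + H·x̄ = [-15] + [18] = [3]

z = [3]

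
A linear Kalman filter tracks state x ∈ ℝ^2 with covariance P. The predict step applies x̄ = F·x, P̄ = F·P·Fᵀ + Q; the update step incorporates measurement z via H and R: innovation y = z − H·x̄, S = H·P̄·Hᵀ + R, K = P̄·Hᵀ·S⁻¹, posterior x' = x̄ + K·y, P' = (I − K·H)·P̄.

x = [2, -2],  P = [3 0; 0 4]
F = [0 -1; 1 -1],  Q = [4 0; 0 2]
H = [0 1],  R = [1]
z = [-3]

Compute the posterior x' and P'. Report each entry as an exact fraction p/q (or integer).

x̄ = F·x = [2, 4]
P̄ = F·P·Fᵀ + Q = [8 4; 4 9]
y = z − H·x̄ = [-7]
S = H·P̄·Hᵀ + R = [10]
K = P̄·Hᵀ·S⁻¹ = [2/5; 9/10]
x' = x̄ + K·y = [-4/5, -23/10]
P' = (I − K·H)·P̄ = [32/5 2/5; 2/5 9/10]

x' = [-4/5, -23/10]
P' = [32/5 2/5; 2/5 9/10]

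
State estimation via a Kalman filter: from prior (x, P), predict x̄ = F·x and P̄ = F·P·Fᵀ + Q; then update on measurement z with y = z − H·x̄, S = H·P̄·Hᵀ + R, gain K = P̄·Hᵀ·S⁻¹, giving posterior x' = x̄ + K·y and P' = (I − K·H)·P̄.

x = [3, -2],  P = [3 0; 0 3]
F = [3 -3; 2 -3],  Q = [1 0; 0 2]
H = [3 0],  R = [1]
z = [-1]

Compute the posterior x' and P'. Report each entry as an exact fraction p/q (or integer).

x̄ = F·x = [15, 12]
P̄ = F·P·Fᵀ + Q = [55 45; 45 41]
y = z − H·x̄ = [-46]
S = H·P̄·Hᵀ + R = [496]
K = P̄·Hᵀ·S⁻¹ = [165/496; 135/496]
x' = x̄ + K·y = [-75/248, -129/248]
P' = (I − K·H)·P̄ = [55/496 45/496; 45/496 2111/496]

x' = [-75/248, -129/248]
P' = [55/496 45/496; 45/496 2111/496]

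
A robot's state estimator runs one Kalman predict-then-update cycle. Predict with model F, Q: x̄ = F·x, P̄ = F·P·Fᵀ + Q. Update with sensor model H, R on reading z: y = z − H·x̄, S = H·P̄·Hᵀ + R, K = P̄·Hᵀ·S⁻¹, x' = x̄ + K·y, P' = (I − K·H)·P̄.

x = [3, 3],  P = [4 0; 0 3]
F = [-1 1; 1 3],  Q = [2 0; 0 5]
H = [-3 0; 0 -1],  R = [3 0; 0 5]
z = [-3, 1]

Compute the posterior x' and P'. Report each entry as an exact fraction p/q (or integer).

x̄ = F·x = [0, 12]
P̄ = F·P·Fᵀ + Q = [9 5; 5 36]
y = z − H·x̄ = [-3, 13]
S = H·P̄·Hᵀ + R = [84 15; 15 41]
K = P̄·Hᵀ·S⁻¹ = [-344/1073 -5/1073; -25/1073 -933/1073]
x' = x̄ + K·y = [967/1073, 822/1073]
P' = (I − K·H)·P̄ = [344/1073 25/1073; 25/1073 4665/1073]

x' = [967/1073, 822/1073]
P' = [344/1073 25/1073; 25/1073 4665/1073]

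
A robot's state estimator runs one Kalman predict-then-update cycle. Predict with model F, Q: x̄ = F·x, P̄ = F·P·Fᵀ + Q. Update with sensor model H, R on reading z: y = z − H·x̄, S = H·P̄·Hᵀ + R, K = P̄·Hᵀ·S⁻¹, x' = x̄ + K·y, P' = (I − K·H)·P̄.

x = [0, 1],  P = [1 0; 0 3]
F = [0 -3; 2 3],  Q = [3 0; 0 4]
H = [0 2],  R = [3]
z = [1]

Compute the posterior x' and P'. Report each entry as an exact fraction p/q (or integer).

x' = [-159/143, 79/143]
P' = [1374/143 -81/143; -81/143 105/143]

x̄ = F·x = [-3, 3]
P̄ = F·P·Fᵀ + Q = [30 -27; -27 35]
y = z − H·x̄ = [-5]
S = H·P̄·Hᵀ + R = [143]
K = P̄·Hᵀ·S⁻¹ = [-54/143; 70/143]
x' = x̄ + K·y = [-159/143, 79/143]
P' = (I − K·H)·P̄ = [1374/143 -81/143; -81/143 105/143]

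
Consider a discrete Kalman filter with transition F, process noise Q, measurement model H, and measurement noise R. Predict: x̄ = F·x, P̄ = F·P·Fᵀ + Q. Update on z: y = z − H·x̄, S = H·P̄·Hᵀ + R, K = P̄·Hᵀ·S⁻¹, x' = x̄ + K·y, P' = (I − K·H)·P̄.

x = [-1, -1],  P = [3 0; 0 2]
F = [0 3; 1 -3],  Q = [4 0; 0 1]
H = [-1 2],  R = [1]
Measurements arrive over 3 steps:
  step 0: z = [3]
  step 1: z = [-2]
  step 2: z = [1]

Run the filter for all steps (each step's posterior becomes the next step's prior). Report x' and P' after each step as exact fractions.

step 0: x̄ = F·x = [-3, 2]
step 0: P̄ = F·P·Fᵀ + Q = [22 -18; -18 22]
step 0: y = z − H·x̄ = [-4]
step 0: S = H·P̄·Hᵀ + R = [183]
step 0: K = P̄·Hᵀ·S⁻¹ = [-58/183; 62/183]
step 0: x' = x̄ + K·y = [-317/183, 118/183]
step 0: P' = (I − K·H)·P̄ = [662/183 302/183; 302/183 182/183]
step 1: x̄ = F·x = [118/61, -11/3]
step 1: P̄ = F·P·Fᵀ + Q = [790/61 -4; -4 11/3]
step 1: y = z − H·x̄ = [1330/183]
step 1: S = H·P̄·Hᵀ + R = [8165/183]
step 1: K = P̄·Hᵀ·S⁻¹ = [-54/115; 2074/8165]
step 1: x' = x̄ + K·y = [-34/23, -2973/1633]
step 1: P' = (I − K·H)·P̄ = [358/115 152/115; 152/115 6433/8165]
step 2: x̄ = F·x = [-8919/1633, 6505/1633]
step 2: P̄ = F·P·Fᵀ + Q = [90557/8165 -25521/8165; -25521/8165 26728/8165]
step 2: y = z − H·x̄ = [-20296/1633]
step 2: S = H·P̄·Hᵀ + R = [307718/8165]
step 2: K = P̄·Hᵀ·S⁻¹ = [-141599/307718; 78977/307718]
step 2: x' = x̄ + K·y = [39607/153859, 122103/153859]
step 2: P' = (I − K·H)·P̄ = [957225/307718 407813/307718; 407813/307718 243395/307718]

step 0: x' = [-317/183, 118/183], P' = [662/183 302/183; 302/183 182/183]
step 1: x' = [-34/23, -2973/1633], P' = [358/115 152/115; 152/115 6433/8165]
step 2: x' = [39607/153859, 122103/153859], P' = [957225/307718 407813/307718; 407813/307718 243395/307718]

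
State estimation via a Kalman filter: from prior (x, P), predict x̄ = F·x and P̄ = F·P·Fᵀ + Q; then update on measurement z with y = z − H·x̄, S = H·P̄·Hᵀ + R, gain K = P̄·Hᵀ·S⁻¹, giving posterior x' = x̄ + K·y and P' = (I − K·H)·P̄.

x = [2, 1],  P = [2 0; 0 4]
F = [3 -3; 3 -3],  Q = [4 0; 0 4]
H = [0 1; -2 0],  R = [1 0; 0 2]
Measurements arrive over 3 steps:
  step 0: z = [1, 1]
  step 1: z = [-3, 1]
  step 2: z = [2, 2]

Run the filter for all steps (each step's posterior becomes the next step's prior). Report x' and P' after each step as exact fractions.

step 0: x' = [-437/1071, 103/119], P' = [506/1071 6/119; 6/119 106/119]
step 1: x' = [-62632/93129, -87248/31043], P' = [14548/31043 1352/31043; 1352/31043 27268/31043]
step 2: x' = [-5878288/8085087, 1699040/898343], P' = [3788932/8085087 39112/898343; 39112/898343 789076/898343]

step 0: x̄ = F·x = [3, 3]
step 0: P̄ = F·P·Fᵀ + Q = [58 54; 54 58]
step 0: y = z − H·x̄ = [-2, 7]
step 0: S = H·P̄·Hᵀ + R = [59 -108; -108 234]
step 0: K = P̄·Hᵀ·S⁻¹ = [6/119 -506/1071; 106/119 -6/119]
step 0: x' = x̄ + K·y = [-437/1071, 103/119]
step 0: P' = (I − K·H)·P̄ = [506/1071 6/119; 6/119 106/119]
step 1: x̄ = F·x = [-1364/357, -1364/357]
step 1: P̄ = F·P·Fᵀ + Q = [1828/119 1352/119; 1352/119 1828/119]
step 1: y = z − H·x̄ = [293/357, -2371/357]
step 1: S = H·P̄·Hᵀ + R = [1947/119 -2704/119; -2704/119 7550/119]
step 1: K = P̄·Hᵀ·S⁻¹ = [1352/31043 -14548/31043; 27268/31043 -1352/31043]
step 1: x' = x̄ + K·y = [-62632/93129, -87248/31043]
step 1: P' = (I − K·H)·P̄ = [14548/31043 1352/31043; 1352/31043 27268/31043]
step 2: x̄ = F·x = [199112/31043, 199112/31043]
step 2: P̄ = F·P·Fᵀ + Q = [476180/31043 352008/31043; 352008/31043 476180/31043]
step 2: y = z − H·x̄ = [-137026/31043, 460310/31043]
step 2: S = H·P̄·Hᵀ + R = [507223/31043 -704016/31043; -704016/31043 1966806/31043]
step 2: K = P̄·Hᵀ·S⁻¹ = [39112/898343 -3788932/8085087; 789076/898343 -39112/898343]
step 2: x' = x̄ + K·y = [-5878288/8085087, 1699040/898343]
step 2: P' = (I − K·H)·P̄ = [3788932/8085087 39112/898343; 39112/898343 789076/898343]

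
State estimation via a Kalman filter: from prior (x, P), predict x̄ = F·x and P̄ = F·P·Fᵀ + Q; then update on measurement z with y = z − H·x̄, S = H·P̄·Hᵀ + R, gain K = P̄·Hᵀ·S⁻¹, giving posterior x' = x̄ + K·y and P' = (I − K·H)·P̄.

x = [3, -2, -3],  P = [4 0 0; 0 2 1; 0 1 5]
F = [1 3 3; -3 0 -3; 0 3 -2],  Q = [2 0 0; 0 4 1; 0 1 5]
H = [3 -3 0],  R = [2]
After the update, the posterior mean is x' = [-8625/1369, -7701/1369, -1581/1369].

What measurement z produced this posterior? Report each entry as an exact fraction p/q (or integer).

x̄ = F·x = [-12, 0, 0]
P̄ = F·P·Fᵀ + Q = [87 -66 -9; -66 85 22; -9 22 31]
S = H·P̄·Hᵀ + R = [2738]
K = P̄·Hᵀ·S⁻¹ = [459/2738; -453/2738; -93/2738]
x' − x̄ = [7803/1369, -7701/1369, -1581/1369] = K·y
y = (KᵀK)⁻¹·Kᵀ·(x' − x̄) = [34]
z = y + H·x̄ = [34] + [-36] = [-2]

z = [-2]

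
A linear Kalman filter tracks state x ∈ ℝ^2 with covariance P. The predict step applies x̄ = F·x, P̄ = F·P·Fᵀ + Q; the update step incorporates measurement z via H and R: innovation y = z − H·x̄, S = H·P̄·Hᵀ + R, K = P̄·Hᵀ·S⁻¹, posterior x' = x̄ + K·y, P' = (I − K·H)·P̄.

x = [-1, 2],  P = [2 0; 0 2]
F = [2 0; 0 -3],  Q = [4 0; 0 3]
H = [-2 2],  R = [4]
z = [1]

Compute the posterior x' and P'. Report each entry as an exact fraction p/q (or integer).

x̄ = F·x = [-2, -6]
P̄ = F·P·Fᵀ + Q = [12 0; 0 21]
y = z − H·x̄ = [9]
S = H·P̄·Hᵀ + R = [136]
K = P̄·Hᵀ·S⁻¹ = [-3/17; 21/68]
x' = x̄ + K·y = [-61/17, -219/68]
P' = (I − K·H)·P̄ = [132/17 126/17; 126/17 273/34]

x' = [-61/17, -219/68]
P' = [132/17 126/17; 126/17 273/34]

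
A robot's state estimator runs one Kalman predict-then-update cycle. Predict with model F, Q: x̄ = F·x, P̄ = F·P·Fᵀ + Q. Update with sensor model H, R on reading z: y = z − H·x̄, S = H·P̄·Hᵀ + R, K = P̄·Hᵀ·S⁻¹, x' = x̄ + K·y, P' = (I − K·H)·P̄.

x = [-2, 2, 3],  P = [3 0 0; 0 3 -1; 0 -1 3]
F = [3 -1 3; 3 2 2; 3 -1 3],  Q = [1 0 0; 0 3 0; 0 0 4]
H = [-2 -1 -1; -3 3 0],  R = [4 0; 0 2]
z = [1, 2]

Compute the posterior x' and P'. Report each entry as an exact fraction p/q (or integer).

x̄ = F·x = [1, 4, 1]
P̄ = F·P·Fᵀ + Q = [64 35 63; 35 46 35; 63 35 67]
y = z − H·x̄ = [8, -7]
S = H·P̄·Hᵀ + R = [835 225; 225 362]
K = P̄·Hᵀ·S⁻¹ = [-62237/251645 -4359/50329; -62087/251645 12306/50329; -63636/251645 -3768/50329]
x' = x̄ + K·y = [-93686/251645, 79174/251645, -125563/251645]
P' = (I − K·H)·P̄ = [143553/251645 129023/251645 -167181/251645; 129023/251645 170043/251645 -179741/251645; -167181/251645 -179741/251645 768647/251645]

x' = [-93686/251645, 79174/251645, -125563/251645]
P' = [143553/251645 129023/251645 -167181/251645; 129023/251645 170043/251645 -179741/251645; -167181/251645 -179741/251645 768647/251645]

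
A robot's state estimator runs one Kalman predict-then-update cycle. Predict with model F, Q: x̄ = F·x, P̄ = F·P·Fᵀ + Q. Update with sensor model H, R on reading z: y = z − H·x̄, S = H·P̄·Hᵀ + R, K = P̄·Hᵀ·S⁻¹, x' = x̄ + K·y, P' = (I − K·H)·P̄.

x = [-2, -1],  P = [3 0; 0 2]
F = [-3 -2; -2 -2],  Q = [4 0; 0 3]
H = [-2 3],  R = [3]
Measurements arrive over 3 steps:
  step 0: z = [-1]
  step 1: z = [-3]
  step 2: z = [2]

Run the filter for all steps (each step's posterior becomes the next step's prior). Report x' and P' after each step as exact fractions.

step 0: x' = [8, 91/18], P' = [39 26; 26 953/54]
step 1: x' = [-16353/787, -11737/787], P' = [257952/787 346887/1574; 346887/1574 467473/3148]
step 2: x' = [185149/20147, 137740/20147], P' = [253047363/503675 34040016/100735; 34040016/100735 4585402/20147]

step 0: x̄ = F·x = [8, 6]
step 0: P̄ = F·P·Fᵀ + Q = [39 26; 26 23]
step 0: y = z − H·x̄ = [-3]
step 0: S = H·P̄·Hᵀ + R = [54]
step 0: K = P̄·Hᵀ·S⁻¹ = [0; 17/54]
step 0: x' = x̄ + K·y = [8, 91/18]
step 0: P' = (I − K·H)·P̄ = [39 26; 26 953/54]
step 1: x̄ = F·x = [-307/9, -235/9]
step 1: P̄ = F·P·Fᵀ + Q = [19915/27 15244/27; 15244/27 11815/27]
step 1: y = z − H·x̄ = [64/9]
step 1: S = H·P̄·Hᵀ + R = [3148/27]
step 1: K = P̄·Hᵀ·S⁻¹ = [2951/1574; 4957/3148]
step 1: x' = x̄ + K·y = [-16353/787, -11737/787]
step 1: P' = (I − K·H)·P̄ = [257952/787 346887/1574; 346887/1574 467473/3148]
step 2: x̄ = F·x = [72533/787, 56180/787]
step 2: P̄ = F·P·Fᵀ + Q = [4873511/787 3749620/787; 3749620/787 2889190/787]
step 2: y = z − H·x̄ = [-21900/787]
step 2: S = H·P̄·Hᵀ + R = [503675/787]
step 2: K = P̄·Hᵀ·S⁻¹ = [1501838/503675; 233666/100735]
step 2: x' = x̄ + K·y = [185149/20147, 137740/20147]
step 2: P' = (I − K·H)·P̄ = [253047363/503675 34040016/100735; 34040016/100735 4585402/20147]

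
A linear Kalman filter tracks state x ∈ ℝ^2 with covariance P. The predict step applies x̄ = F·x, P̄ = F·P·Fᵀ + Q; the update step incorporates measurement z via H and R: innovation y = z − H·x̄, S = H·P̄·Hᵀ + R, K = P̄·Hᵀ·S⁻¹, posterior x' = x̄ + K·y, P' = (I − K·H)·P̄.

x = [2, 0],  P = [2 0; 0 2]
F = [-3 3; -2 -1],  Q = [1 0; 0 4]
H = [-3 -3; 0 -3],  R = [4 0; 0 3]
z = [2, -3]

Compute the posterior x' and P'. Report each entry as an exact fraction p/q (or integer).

x' = [-22152/13753, 12578/13753]
P' = [10270/13753 -4314/13753; -4314/13753 4394/13753]

x̄ = F·x = [-6, -4]
P̄ = F·P·Fᵀ + Q = [37 6; 6 14]
y = z − H·x̄ = [-28, -15]
S = H·P̄·Hᵀ + R = [571 180; 180 129]
K = P̄·Hᵀ·S⁻¹ = [-4467/13753 4314/13753; -60/13753 -4394/13753]
x' = x̄ + K·y = [-22152/13753, 12578/13753]
P' = (I − K·H)·P̄ = [10270/13753 -4314/13753; -4314/13753 4394/13753]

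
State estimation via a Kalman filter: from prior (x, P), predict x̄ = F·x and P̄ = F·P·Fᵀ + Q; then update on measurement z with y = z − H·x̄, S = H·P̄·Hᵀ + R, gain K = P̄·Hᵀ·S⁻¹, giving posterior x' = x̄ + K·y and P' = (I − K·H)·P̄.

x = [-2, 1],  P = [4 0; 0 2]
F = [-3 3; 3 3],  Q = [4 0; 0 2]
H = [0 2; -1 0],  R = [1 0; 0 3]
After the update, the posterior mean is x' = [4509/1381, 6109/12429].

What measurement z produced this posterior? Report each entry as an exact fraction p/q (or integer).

z = [1, -3]

x̄ = F·x = [9, -3]
P̄ = F·P·Fᵀ + Q = [58 -18; -18 56]
S = H·P̄·Hᵀ + R = [225 36; 36 61]
K = P̄·Hᵀ·S⁻¹ = [-12/1381 -1306/1381; 6184/12429 2/1381]
x' − x̄ = [-7920/1381, 43396/12429] = K·y
y = (KᵀK)⁻¹·Kᵀ·(x' − x̄) = [7, 6]
z = y + H·x̄ = [7, 6] + [-6, -9] = [1, -3]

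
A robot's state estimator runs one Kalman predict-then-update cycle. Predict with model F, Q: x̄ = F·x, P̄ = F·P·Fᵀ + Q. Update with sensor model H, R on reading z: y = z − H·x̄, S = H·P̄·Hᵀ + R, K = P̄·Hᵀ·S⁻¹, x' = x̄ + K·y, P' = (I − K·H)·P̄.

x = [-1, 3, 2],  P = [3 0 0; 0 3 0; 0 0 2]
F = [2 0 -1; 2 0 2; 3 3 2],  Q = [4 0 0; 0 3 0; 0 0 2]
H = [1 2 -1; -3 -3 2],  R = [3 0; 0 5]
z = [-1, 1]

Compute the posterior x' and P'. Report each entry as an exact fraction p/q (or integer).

x' = [41/31, 1347/434, 1668/217]
P' = [1756/217 901/217 3798/217; 901/217 4483/434 4850/217; 3798/217 4850/217 1876/31]

x̄ = F·x = [-4, 2, 10]
P̄ = F·P·Fᵀ + Q = [18 8 14; 8 23 26; 14 26 64]
y = z − H·x̄ = [9, -25]
S = H·P̄·Hᵀ + R = [77 -140; -140 294]
K = P̄·Hᵀ·S⁻¹ = [-80/217 -75/217; 178/217 109/434; 122/217 64/217]
x' = x̄ + K·y = [41/31, 1347/434, 1668/217]
P' = (I − K·H)·P̄ = [1756/217 901/217 3798/217; 901/217 4483/434 4850/217; 3798/217 4850/217 1876/31]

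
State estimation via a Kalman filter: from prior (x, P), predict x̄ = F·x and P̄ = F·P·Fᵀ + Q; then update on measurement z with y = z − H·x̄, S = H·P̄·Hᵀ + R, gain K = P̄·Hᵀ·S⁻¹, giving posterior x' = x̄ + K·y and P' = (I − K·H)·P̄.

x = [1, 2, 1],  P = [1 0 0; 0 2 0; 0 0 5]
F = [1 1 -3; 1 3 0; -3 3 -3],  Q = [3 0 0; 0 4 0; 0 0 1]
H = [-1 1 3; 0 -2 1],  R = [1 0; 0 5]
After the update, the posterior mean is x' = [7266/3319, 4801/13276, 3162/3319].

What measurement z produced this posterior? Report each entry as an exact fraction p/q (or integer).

z = [1, 1]

x̄ = F·x = [0, 7, 0]
P̄ = F·P·Fᵀ + Q = [51 7 48; 7 23 15; 48 15 73]
S = H·P̄·Hᵀ + R = [520 64; 64 110]
K = P̄·Hᵀ·S⁻¹ = [1103/6638 705/3319; 4347/26552 -2503/6638; 4427/13276 1307/6638]
x' − x̄ = [7266/3319, -88131/13276, 3162/3319] = K·y
y = (KᵀK)⁻¹·Kᵀ·(x' − x̄) = [-6, 15]
z = y + H·x̄ = [-6, 15] + [7, -14] = [1, 1]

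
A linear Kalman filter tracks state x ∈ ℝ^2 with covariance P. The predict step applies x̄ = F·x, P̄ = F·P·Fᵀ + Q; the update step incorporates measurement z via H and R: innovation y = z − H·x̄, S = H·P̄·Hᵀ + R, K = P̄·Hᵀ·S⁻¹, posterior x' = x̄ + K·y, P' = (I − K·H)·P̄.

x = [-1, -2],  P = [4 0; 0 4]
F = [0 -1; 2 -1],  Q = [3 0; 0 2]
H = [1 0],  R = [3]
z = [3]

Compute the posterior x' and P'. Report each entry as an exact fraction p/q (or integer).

x̄ = F·x = [2, 0]
P̄ = F·P·Fᵀ + Q = [7 4; 4 22]
y = z − H·x̄ = [1]
S = H·P̄·Hᵀ + R = [10]
K = P̄·Hᵀ·S⁻¹ = [7/10; 2/5]
x' = x̄ + K·y = [27/10, 2/5]
P' = (I − K·H)·P̄ = [21/10 6/5; 6/5 102/5]

x' = [27/10, 2/5]
P' = [21/10 6/5; 6/5 102/5]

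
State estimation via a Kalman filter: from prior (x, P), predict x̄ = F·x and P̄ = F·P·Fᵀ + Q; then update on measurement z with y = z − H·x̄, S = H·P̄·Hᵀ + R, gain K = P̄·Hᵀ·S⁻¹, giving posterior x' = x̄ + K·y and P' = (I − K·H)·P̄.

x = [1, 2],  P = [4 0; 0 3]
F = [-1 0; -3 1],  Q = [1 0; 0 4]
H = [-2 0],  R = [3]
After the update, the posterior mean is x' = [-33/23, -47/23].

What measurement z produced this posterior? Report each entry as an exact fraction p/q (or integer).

z = [3]

x̄ = F·x = [-1, -1]
P̄ = F·P·Fᵀ + Q = [5 12; 12 43]
S = H·P̄·Hᵀ + R = [23]
K = P̄·Hᵀ·S⁻¹ = [-10/23; -24/23]
x' − x̄ = [-10/23, -24/23] = K·y
y = (KᵀK)⁻¹·Kᵀ·(x' − x̄) = [1]
z = y + H·x̄ = [1] + [2] = [3]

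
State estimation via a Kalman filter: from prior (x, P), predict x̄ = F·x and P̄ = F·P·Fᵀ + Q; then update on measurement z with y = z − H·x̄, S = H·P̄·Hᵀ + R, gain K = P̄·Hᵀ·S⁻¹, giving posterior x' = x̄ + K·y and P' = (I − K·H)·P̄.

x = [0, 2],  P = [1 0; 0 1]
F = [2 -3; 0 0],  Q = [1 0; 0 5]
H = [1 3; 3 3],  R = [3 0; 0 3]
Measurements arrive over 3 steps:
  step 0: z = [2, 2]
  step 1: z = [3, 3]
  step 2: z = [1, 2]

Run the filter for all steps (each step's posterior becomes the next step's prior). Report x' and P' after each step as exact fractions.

step 0: x' = [-446/1073, 980/1073], P' = [1302/1073 -840/1073; -840/1073 715/1073]
step 1: x' = [-82824/1695509, 1694250/1695509], P' = [2120028/1695509 -1367760/1695509; -1367760/1695509 1155895/1695509]
step 2: x' = [880595438/2747108057, 761119745/2747108057], P' = [3440237028/2747108057 -2219507760/2747108057; -2219507760/2747108057 1875022435/2747108057]

step 0: x̄ = F·x = [-6, 0]
step 0: P̄ = F·P·Fᵀ + Q = [14 0; 0 5]
step 0: y = z − H·x̄ = [8, 20]
step 0: S = H·P̄·Hᵀ + R = [62 87; 87 174]
step 0: K = P̄·Hᵀ·S⁻¹ = [-14/37 462/1073; 15/37 -125/1073]
step 0: x' = x̄ + K·y = [-446/1073, 980/1073]
step 0: P' = (I − K·H)·P̄ = [1302/1073 -840/1073; -840/1073 715/1073]
step 1: x̄ = F·x = [-3832/1073, 0]
step 1: P̄ = F·P·Fᵀ + Q = [22796/1073 0; 0 5]
step 1: y = z − H·x̄ = [7051/1073, 14715/1073]
step 1: S = H·P̄·Hᵀ + R = [74300/1073 116673/1073; 116673/1073 256668/1073]
step 1: K = P̄·Hᵀ·S⁻¹ = [-661084/1695509 752268/1695509; 699975/1695509 -211865/1695509]
step 1: x' = x̄ + K·y = [-82824/1695509, 1694250/1695509]
step 1: P' = (I − K·H)·P̄ = [2120028/1695509 -1367760/1695509; -1367760/1695509 1155895/1695509]
step 2: x̄ = F·x = [-5248398/1695509, 0]
step 2: P̄ = F·P·Fᵀ + Q = [36991796/1695509 0; 0 5]
step 2: y = z − H·x̄ = [6943907/1695509, 19136212/1695509]
step 2: S = H·P̄·Hᵀ + R = [118376228/1695509 187273293/1695509; 187273293/1695509 414310596/1695509]
step 2: K = P̄·Hᵀ·S⁻¹ = [-1072762084/2747108057 1220729268/2747108057; 1135186515/2747108057 -344485325/2747108057]
step 2: x' = x̄ + K·y = [880595438/2747108057, 761119745/2747108057]
step 2: P' = (I − K·H)·P̄ = [3440237028/2747108057 -2219507760/2747108057; -2219507760/2747108057 1875022435/2747108057]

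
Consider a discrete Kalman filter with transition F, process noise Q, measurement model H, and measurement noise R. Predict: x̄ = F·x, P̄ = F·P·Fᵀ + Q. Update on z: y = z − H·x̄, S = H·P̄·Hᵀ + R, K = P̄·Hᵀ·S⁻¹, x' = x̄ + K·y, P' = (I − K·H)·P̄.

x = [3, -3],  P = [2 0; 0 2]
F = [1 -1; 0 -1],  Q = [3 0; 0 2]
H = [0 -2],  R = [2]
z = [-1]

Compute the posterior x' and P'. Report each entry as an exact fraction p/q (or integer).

x' = [44/9, 7/9]
P' = [55/9 2/9; 2/9 4/9]

x̄ = F·x = [6, 3]
P̄ = F·P·Fᵀ + Q = [7 2; 2 4]
y = z − H·x̄ = [5]
S = H·P̄·Hᵀ + R = [18]
K = P̄·Hᵀ·S⁻¹ = [-2/9; -4/9]
x' = x̄ + K·y = [44/9, 7/9]
P' = (I − K·H)·P̄ = [55/9 2/9; 2/9 4/9]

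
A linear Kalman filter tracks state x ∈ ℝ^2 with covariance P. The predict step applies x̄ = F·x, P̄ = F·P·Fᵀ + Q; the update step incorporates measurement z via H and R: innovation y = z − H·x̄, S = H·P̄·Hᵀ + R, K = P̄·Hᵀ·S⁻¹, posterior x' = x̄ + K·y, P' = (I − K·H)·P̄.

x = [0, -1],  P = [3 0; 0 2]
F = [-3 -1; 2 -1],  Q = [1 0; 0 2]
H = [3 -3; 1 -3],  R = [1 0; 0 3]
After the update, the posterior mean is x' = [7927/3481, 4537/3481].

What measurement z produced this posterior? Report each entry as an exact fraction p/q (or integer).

z = [3, -2]

x̄ = F·x = [1, 1]
P̄ = F·P·Fᵀ + Q = [30 -16; -16 16]
S = H·P̄·Hᵀ + R = [703 426; 426 273]
K = P̄·Hᵀ·S⁻¹ = [1482/3481 -1318/3481; 352/3481 -4096/10443]
x' − x̄ = [4446/3481, 1056/3481] = K·y
y = (KᵀK)⁻¹·Kᵀ·(x' − x̄) = [3, 0]
z = y + H·x̄ = [3, 0] + [0, -2] = [3, -2]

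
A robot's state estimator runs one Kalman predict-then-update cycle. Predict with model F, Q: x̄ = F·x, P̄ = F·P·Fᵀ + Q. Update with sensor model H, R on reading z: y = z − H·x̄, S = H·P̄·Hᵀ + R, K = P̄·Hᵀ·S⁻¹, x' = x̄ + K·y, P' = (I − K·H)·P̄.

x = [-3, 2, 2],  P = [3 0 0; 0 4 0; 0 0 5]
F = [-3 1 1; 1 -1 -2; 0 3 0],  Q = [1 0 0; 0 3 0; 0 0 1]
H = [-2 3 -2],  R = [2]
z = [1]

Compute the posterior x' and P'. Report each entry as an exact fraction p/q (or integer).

x' = [1535/542, 201/271, -585/271]
P' = [12219/1084 447/271 -4685/542; 447/271 1730/271 2108/271; -4685/542 2108/271 5538/271]

x̄ = F·x = [13, -9, 6]
P̄ = F·P·Fᵀ + Q = [37 -23 12; -23 30 -12; 12 -12 37]
y = z − H·x̄ = [66]
S = H·P̄·Hᵀ + R = [1084]
K = P̄·Hᵀ·S⁻¹ = [-167/1084; 40/271; -67/542]
x' = x̄ + K·y = [1535/542, 201/271, -585/271]
P' = (I − K·H)·P̄ = [12219/1084 447/271 -4685/542; 447/271 1730/271 2108/271; -4685/542 2108/271 5538/271]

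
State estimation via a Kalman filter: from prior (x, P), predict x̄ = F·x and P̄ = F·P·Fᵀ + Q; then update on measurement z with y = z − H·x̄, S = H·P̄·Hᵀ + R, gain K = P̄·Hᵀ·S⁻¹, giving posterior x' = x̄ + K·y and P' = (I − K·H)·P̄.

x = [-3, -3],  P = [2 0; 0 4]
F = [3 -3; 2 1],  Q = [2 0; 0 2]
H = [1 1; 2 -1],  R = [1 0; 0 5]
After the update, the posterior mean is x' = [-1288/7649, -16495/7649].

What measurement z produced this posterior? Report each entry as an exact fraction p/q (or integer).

z = [-2, 1]

x̄ = F·x = [0, -9]
P̄ = F·P·Fᵀ + Q = [56 0; 0 14]
S = H·P̄·Hᵀ + R = [71 98; 98 243]
K = P̄·Hᵀ·S⁻¹ = [2632/7649 2464/7649; 4774/7649 -2366/7649]
x' − x̄ = [-1288/7649, 52346/7649] = K·y
y = (KᵀK)⁻¹·Kᵀ·(x' − x̄) = [7, -8]
z = y + H·x̄ = [7, -8] + [-9, 9] = [-2, 1]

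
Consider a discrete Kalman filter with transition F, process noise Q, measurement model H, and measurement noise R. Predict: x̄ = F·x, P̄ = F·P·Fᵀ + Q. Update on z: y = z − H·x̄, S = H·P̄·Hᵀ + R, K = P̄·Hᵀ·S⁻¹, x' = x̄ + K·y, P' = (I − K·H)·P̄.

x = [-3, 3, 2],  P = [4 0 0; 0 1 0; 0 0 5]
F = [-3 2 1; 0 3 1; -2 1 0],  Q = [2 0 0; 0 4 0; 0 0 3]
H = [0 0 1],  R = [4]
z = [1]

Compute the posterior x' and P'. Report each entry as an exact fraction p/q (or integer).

x' = [25/3, 10, 7/3]
P' = [113/6 31/4 13/3; 31/4 141/8 1/2; 13/3 1/2 10/3]

x̄ = F·x = [17, 11, 9]
P̄ = F·P·Fᵀ + Q = [47 11 26; 11 18 3; 26 3 20]
y = z − H·x̄ = [-8]
S = H·P̄·Hᵀ + R = [24]
K = P̄·Hᵀ·S⁻¹ = [13/12; 1/8; 5/6]
x' = x̄ + K·y = [25/3, 10, 7/3]
P' = (I − K·H)·P̄ = [113/6 31/4 13/3; 31/4 141/8 1/2; 13/3 1/2 10/3]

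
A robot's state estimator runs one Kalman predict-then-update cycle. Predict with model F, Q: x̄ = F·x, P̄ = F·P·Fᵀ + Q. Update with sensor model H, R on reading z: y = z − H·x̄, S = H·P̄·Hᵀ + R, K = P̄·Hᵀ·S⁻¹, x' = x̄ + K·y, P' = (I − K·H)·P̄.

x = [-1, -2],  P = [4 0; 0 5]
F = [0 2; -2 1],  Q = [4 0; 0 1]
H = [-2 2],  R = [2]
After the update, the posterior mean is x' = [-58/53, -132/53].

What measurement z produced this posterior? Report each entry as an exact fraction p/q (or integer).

z = [-3]

x̄ = F·x = [-4, 0]
P̄ = F·P·Fᵀ + Q = [24 10; 10 22]
S = H·P̄·Hᵀ + R = [106]
K = P̄·Hᵀ·S⁻¹ = [-14/53; 12/53]
x' − x̄ = [154/53, -132/53] = K·y
y = (KᵀK)⁻¹·Kᵀ·(x' − x̄) = [-11]
z = y + H·x̄ = [-11] + [8] = [-3]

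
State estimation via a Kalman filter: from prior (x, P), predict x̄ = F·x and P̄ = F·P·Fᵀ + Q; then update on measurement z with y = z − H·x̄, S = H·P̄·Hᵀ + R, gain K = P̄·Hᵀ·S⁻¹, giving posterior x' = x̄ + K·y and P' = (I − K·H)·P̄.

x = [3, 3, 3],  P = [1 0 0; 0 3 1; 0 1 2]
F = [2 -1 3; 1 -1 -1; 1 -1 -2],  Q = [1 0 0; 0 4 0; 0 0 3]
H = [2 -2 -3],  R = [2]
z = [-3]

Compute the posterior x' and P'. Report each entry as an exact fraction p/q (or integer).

x' = [438/79, 222/79, 1527/553]
P' = [880/79 393/79 318/79; 393/79 381/79 14/79; 318/79 14/79 1482/553]

x̄ = F·x = [12, -3, -6]
P̄ = F·P·Fᵀ + Q = [20 -3 -8; -3 12 11; -8 11 19]
y = z − H·x̄ = [-51]
S = H·P̄·Hᵀ + R = [553]
K = P̄·Hᵀ·S⁻¹ = [10/79; -9/79; -95/553]
x' = x̄ + K·y = [438/79, 222/79, 1527/553]
P' = (I − K·H)·P̄ = [880/79 393/79 318/79; 393/79 381/79 14/79; 318/79 14/79 1482/553]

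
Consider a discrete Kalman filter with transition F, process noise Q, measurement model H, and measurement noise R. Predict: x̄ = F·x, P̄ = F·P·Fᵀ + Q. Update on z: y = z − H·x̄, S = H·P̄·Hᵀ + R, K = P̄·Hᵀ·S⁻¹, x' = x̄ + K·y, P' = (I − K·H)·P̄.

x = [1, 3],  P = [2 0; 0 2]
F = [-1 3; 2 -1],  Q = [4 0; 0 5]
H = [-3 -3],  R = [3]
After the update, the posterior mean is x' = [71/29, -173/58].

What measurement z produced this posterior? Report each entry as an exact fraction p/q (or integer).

z = [2]

x̄ = F·x = [8, -1]
P̄ = F·P·Fᵀ + Q = [24 -10; -10 15]
S = H·P̄·Hᵀ + R = [174]
K = P̄·Hᵀ·S⁻¹ = [-7/29; -5/58]
x' − x̄ = [-161/29, -115/58] = K·y
y = (KᵀK)⁻¹·Kᵀ·(x' − x̄) = [23]
z = y + H·x̄ = [23] + [-21] = [2]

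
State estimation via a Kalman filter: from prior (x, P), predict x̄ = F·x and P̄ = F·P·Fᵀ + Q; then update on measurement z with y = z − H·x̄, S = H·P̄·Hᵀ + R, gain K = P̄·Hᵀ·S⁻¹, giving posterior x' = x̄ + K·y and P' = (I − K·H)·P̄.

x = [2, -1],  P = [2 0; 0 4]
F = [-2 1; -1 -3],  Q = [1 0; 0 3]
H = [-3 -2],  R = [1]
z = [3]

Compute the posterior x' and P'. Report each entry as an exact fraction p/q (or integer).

x̄ = F·x = [-5, 1]
P̄ = F·P·Fᵀ + Q = [13 -8; -8 41]
y = z − H·x̄ = [-10]
S = H·P̄·Hᵀ + R = [186]
K = P̄·Hᵀ·S⁻¹ = [-23/186; -29/93]
x' = x̄ + K·y = [-350/93, 383/93]
P' = (I − K·H)·P̄ = [1889/186 -1411/93; -1411/93 2131/93]

x' = [-350/93, 383/93]
P' = [1889/186 -1411/93; -1411/93 2131/93]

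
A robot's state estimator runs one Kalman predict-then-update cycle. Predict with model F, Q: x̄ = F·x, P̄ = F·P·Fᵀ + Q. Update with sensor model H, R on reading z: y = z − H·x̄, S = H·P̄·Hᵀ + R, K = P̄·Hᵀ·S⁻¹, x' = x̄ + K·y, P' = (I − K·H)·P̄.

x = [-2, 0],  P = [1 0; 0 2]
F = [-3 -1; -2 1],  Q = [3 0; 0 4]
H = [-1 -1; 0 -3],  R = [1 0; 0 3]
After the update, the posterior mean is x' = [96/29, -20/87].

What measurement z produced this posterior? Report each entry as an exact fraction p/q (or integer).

x̄ = F·x = [6, 4]
P̄ = F·P·Fᵀ + Q = [14 4; 4 10]
S = H·P̄·Hᵀ + R = [33 42; 42 93]
K = P̄·Hᵀ·S⁻¹ = [-26/29 8/29; -14/435 -134/435]
x' − x̄ = [-78/29, -368/87] = K·y
y = (KᵀK)⁻¹·Kᵀ·(x' − x̄) = [7, 13]
z = y + H·x̄ = [7, 13] + [-10, -12] = [-3, 1]

z = [-3, 1]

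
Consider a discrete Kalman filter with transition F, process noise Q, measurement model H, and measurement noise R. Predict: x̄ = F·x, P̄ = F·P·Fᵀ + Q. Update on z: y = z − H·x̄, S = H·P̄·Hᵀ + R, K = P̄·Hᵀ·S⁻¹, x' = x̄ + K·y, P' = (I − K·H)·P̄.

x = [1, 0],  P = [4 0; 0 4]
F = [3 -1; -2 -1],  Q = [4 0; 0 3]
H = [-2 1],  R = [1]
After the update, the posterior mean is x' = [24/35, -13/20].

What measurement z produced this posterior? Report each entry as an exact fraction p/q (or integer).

x̄ = F·x = [3, -2]
P̄ = F·P·Fᵀ + Q = [44 -20; -20 23]
S = H·P̄·Hᵀ + R = [280]
K = P̄·Hᵀ·S⁻¹ = [-27/70; 9/40]
x' − x̄ = [-81/35, 27/20] = K·y
y = (KᵀK)⁻¹·Kᵀ·(x' − x̄) = [6]
z = y + H·x̄ = [6] + [-8] = [-2]

z = [-2]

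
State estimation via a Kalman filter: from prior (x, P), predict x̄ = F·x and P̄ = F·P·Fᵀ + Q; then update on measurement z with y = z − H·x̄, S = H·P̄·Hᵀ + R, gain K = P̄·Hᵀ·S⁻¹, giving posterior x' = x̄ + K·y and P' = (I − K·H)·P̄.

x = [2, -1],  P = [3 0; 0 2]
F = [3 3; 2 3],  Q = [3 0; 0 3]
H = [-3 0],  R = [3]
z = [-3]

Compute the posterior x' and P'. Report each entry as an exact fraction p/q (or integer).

x̄ = F·x = [3, 1]
P̄ = F·P·Fᵀ + Q = [48 36; 36 33]
y = z − H·x̄ = [6]
S = H·P̄·Hᵀ + R = [435]
K = P̄·Hᵀ·S⁻¹ = [-48/145; -36/145]
x' = x̄ + K·y = [147/145, -71/145]
P' = (I − K·H)·P̄ = [48/145 36/145; 36/145 897/145]

x' = [147/145, -71/145]
P' = [48/145 36/145; 36/145 897/145]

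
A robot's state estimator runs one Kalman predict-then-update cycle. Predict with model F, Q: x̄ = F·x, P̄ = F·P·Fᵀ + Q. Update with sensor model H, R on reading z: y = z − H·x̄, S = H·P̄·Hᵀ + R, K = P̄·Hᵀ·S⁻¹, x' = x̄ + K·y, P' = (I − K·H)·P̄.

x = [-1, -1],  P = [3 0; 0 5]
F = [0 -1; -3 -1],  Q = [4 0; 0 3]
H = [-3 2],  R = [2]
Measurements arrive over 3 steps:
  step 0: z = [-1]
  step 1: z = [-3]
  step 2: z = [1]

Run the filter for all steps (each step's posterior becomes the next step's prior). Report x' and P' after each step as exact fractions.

step 0: x' = [265/163, 322/163], P' = [1178/163 1750/163; 1750/163 2680/163]
step 1: x' = [-17830/16119, -51313/16119], P' = [224020/16119 338962/16119; 338962/16119 520819/16119]
step 2: x' = [2742143/1064789, 23267593/5323945], P' = [17059770/1064789 25853560/1064789; 25853560/1064789 198526841/5323945]

step 0: x̄ = F·x = [1, 4]
step 0: P̄ = F·P·Fᵀ + Q = [9 5; 5 35]
step 0: y = z − H·x̄ = [-6]
step 0: S = H·P̄·Hᵀ + R = [163]
step 0: K = P̄·Hᵀ·S⁻¹ = [-17/163; 55/163]
step 0: x' = x̄ + K·y = [265/163, 322/163]
step 0: P' = (I − K·H)·P̄ = [1178/163 1750/163; 1750/163 2680/163]
step 1: x̄ = F·x = [-322/163, -1117/163]
step 1: P̄ = F·P·Fᵀ + Q = [3332/163 7930/163; 7930/163 24271/163]
step 1: y = z − H·x̄ = [779/163]
step 1: S = H·P̄·Hᵀ + R = [32238/163]
step 1: K = P̄·Hᵀ·S⁻¹ = [2932/16119; 12376/16119]
step 1: x' = x̄ + K·y = [-17830/16119, -51313/16119]
step 1: P' = (I − K·H)·P̄ = [224020/16119 338962/16119; 338962/16119 520819/16119]
step 2: x̄ = F·x = [51313/16119, 104803/16119]
step 2: P̄ = F·P·Fᵀ + Q = [585295/16119 1537705/16119; 1537705/16119 4619128/16119]
step 2: y = z − H·x̄ = [-39548/16119]
step 2: S = H·P̄·Hᵀ + R = [5323945/16119]
step 2: K = P̄·Hᵀ·S⁻¹ = [263905/1064789; 4625141/5323945]
step 2: x' = x̄ + K·y = [2742143/1064789, 23267593/5323945]
step 2: P' = (I − K·H)·P̄ = [17059770/1064789 25853560/1064789; 25853560/1064789 198526841/5323945]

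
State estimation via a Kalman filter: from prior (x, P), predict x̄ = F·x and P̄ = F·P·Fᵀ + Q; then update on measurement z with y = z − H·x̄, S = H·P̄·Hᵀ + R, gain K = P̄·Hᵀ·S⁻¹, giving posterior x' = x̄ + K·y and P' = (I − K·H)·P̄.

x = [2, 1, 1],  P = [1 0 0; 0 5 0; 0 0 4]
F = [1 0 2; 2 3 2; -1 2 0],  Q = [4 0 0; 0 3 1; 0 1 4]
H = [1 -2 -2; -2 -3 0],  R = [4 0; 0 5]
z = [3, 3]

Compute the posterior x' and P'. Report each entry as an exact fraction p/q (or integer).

x̄ = F·x = [4, 9, 0]
P̄ = F·P·Fᵀ + Q = [21 18 -1; 18 68 29; -1 29 25]
y = z − H·x̄ = [17, 38]
S = H·P̄·Hᵀ + R = [561 554; 554 917]
K = P̄·Hᵀ·S⁻¹ = [41263/207521 -46654/207521; -28432/207521 -37136/207521; -52863/207521 12701/207521]
x' = x̄ + K·y = [-241297/207521, -26823/207521, -416033/207521]
P' = (I − K·H)·P̄ = [415576/207521 -199294/207521 324556/207521; -199294/207521 194756/207521 -237539/207521; 324556/207521 -237539/207521 505543/207521]

x' = [-241297/207521, -26823/207521, -416033/207521]
P' = [415576/207521 -199294/207521 324556/207521; -199294/207521 194756/207521 -237539/207521; 324556/207521 -237539/207521 505543/207521]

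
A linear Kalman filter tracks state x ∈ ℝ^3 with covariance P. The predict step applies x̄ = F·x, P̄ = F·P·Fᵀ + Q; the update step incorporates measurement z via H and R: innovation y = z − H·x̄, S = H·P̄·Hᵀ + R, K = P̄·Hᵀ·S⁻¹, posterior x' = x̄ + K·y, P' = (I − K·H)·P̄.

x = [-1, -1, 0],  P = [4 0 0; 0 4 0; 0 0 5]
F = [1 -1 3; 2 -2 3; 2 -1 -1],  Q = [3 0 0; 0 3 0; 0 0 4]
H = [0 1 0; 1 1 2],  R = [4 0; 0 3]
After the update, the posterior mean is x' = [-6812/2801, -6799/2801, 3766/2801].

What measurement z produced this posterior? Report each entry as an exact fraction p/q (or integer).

z = [-3, -2]

x̄ = F·x = [0, 0, -1]
P̄ = F·P·Fᵀ + Q = [56 61 -3; 61 80 9; -3 9 29]
S = H·P̄·Hᵀ + R = [84 159; 159 401]
K = P̄·Hᵀ·S⁻¹ = [6812/8403 -125/2801; 6799/8403 212/2801; -2189/2801 1315/2801]
x' − x̄ = [-6812/2801, -6799/2801, 6567/2801] = K·y
y = (KᵀK)⁻¹·Kᵀ·(x' − x̄) = [-3, 0]
z = y + H·x̄ = [-3, 0] + [0, -2] = [-3, -2]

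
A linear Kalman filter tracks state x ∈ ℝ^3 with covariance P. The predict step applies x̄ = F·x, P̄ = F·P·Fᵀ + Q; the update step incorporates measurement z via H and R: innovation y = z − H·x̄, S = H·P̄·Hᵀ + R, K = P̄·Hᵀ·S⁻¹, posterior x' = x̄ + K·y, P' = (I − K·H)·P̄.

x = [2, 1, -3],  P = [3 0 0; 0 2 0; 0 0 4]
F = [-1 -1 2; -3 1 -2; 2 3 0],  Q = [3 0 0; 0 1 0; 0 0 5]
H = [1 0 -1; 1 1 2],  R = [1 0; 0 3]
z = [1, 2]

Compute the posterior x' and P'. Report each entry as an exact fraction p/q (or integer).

x̄ = F·x = [-9, 1, 7]
P̄ = F·P·Fᵀ + Q = [24 -9 -12; -9 46 -12; -12 -12 35]
y = z − H·x̄ = [17, -4]
S = H·P̄·Hᵀ + R = [84 -55; -55 99]
K = P̄·Hᵀ·S⁻¹ = [279/481 1224/5291; 92/481 1257/5291; -193/481 1279/5291]
x' = x̄ + K·y = [-342/5291, 17467/5291, -4170/5291]
P' = (I − K·H)·P̄ = [27516/5291 -72738/5291 24447/5291; -72738/5291 224009/5291 -73750/5291; 24447/5291 -73750/5291 26570/5291]

x' = [-342/5291, 17467/5291, -4170/5291]
P' = [27516/5291 -72738/5291 24447/5291; -72738/5291 224009/5291 -73750/5291; 24447/5291 -73750/5291 26570/5291]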